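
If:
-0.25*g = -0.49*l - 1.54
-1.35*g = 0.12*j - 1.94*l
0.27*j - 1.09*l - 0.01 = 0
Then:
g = -7.54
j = -28.18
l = -6.99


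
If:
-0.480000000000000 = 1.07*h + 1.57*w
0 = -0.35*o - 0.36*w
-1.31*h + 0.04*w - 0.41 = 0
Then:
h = -0.32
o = 0.09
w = -0.09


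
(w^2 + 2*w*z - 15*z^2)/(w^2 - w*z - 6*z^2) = (w + 5*z)/(w + 2*z)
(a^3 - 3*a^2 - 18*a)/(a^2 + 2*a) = (a^2 - 3*a - 18)/(a + 2)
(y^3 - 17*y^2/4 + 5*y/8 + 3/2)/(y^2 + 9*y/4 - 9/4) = (y^2 - 7*y/2 - 2)/(y + 3)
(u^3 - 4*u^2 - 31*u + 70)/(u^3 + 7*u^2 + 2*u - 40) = (u - 7)/(u + 4)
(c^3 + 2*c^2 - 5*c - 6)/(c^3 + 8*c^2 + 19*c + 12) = (c - 2)/(c + 4)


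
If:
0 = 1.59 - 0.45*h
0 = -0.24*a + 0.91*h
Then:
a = 13.40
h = 3.53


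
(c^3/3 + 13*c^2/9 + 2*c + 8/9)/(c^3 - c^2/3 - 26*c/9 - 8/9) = (c^2 + 3*c + 2)/(3*c^2 - 5*c - 2)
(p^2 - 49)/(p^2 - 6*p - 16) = (49 - p^2)/(-p^2 + 6*p + 16)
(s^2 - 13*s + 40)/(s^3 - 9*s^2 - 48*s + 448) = (s - 5)/(s^2 - s - 56)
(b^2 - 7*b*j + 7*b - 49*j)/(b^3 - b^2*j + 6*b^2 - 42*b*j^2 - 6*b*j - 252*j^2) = (b + 7)/(b^2 + 6*b*j + 6*b + 36*j)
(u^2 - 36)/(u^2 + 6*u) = (u - 6)/u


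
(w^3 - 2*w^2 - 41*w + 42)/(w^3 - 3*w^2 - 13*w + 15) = (w^2 - w - 42)/(w^2 - 2*w - 15)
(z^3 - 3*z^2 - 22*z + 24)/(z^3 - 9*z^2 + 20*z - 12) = (z + 4)/(z - 2)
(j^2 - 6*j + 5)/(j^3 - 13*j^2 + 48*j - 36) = (j - 5)/(j^2 - 12*j + 36)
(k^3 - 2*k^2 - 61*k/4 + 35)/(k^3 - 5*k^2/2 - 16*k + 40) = (k - 7/2)/(k - 4)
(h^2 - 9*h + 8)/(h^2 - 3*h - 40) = (h - 1)/(h + 5)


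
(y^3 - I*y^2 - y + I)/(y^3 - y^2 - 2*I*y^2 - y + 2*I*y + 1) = (y + 1)/(y - I)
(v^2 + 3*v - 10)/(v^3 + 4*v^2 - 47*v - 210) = (v - 2)/(v^2 - v - 42)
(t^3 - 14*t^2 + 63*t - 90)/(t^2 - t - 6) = (t^2 - 11*t + 30)/(t + 2)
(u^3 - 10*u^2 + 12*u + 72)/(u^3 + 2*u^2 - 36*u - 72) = (u - 6)/(u + 6)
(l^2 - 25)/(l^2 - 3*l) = (l^2 - 25)/(l*(l - 3))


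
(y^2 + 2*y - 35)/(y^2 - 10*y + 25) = (y + 7)/(y - 5)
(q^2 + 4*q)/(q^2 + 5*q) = (q + 4)/(q + 5)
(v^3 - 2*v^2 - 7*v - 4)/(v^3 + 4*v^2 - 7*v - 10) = (v^2 - 3*v - 4)/(v^2 + 3*v - 10)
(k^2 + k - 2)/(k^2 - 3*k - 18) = (-k^2 - k + 2)/(-k^2 + 3*k + 18)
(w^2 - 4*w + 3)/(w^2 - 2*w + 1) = (w - 3)/(w - 1)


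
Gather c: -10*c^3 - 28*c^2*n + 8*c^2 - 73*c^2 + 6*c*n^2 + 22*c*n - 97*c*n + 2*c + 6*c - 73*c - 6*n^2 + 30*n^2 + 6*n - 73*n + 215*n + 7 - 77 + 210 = -10*c^3 + c^2*(-28*n - 65) + c*(6*n^2 - 75*n - 65) + 24*n^2 + 148*n + 140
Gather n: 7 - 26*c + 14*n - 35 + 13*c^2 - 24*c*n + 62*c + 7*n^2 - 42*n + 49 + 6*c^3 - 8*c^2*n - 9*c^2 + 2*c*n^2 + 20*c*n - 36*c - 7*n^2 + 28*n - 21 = 6*c^3 + 4*c^2 + 2*c*n^2 + n*(-8*c^2 - 4*c)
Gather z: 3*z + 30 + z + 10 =4*z + 40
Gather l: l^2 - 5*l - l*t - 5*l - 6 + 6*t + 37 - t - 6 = l^2 + l*(-t - 10) + 5*t + 25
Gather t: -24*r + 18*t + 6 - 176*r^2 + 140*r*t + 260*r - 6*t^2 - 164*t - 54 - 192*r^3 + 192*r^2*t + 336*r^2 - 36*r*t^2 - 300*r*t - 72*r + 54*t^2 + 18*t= -192*r^3 + 160*r^2 + 164*r + t^2*(48 - 36*r) + t*(192*r^2 - 160*r - 128) - 48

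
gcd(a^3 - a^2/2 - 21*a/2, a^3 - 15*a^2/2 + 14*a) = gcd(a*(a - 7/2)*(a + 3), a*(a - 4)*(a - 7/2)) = a^2 - 7*a/2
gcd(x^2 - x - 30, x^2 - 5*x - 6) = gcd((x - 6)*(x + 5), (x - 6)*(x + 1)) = x - 6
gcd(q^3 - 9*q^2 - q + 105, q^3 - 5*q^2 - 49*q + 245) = q^2 - 12*q + 35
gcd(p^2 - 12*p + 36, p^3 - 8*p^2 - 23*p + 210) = p - 6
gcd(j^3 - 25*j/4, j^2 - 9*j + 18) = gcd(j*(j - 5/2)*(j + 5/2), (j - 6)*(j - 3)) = 1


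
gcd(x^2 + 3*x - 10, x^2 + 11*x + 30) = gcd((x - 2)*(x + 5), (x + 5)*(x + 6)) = x + 5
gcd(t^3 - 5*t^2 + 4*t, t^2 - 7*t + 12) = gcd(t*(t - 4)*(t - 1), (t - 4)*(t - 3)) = t - 4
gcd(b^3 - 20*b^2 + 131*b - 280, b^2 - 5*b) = b - 5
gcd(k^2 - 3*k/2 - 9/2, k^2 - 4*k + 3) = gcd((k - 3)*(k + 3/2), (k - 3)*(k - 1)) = k - 3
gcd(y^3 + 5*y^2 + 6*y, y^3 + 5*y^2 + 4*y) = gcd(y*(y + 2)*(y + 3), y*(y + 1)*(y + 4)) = y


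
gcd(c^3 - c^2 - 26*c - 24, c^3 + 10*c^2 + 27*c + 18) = c + 1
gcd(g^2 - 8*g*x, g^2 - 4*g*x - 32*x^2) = -g + 8*x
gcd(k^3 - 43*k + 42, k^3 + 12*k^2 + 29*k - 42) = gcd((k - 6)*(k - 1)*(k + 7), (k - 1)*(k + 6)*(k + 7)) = k^2 + 6*k - 7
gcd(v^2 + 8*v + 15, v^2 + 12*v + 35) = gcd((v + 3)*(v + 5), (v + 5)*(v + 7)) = v + 5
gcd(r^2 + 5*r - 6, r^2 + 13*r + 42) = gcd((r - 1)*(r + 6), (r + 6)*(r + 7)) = r + 6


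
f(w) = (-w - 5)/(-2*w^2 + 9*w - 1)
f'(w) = (-w - 5)*(4*w - 9)/(-2*w^2 + 9*w - 1)^2 - 1/(-2*w^2 + 9*w - 1)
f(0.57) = -1.60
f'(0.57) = 2.80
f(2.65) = -0.87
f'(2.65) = -0.27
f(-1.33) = 0.22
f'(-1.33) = 0.25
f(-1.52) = 0.18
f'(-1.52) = 0.19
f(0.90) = -1.08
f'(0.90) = 0.88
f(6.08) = 0.55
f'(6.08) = -0.37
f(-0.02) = 4.22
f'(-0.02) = 33.28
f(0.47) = -1.96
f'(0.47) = 4.65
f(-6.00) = -0.00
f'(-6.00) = 0.01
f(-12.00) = -0.02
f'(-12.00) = 0.00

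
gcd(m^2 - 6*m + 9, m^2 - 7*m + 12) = m - 3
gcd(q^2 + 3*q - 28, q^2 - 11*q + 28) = q - 4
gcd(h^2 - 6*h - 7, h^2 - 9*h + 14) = h - 7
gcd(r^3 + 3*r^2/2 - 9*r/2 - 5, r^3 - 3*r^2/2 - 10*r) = r + 5/2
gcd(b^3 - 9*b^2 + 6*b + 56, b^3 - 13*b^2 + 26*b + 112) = b^2 - 5*b - 14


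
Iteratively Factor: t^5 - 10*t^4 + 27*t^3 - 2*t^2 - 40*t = (t - 4)*(t^4 - 6*t^3 + 3*t^2 + 10*t) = (t - 5)*(t - 4)*(t^3 - t^2 - 2*t) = (t - 5)*(t - 4)*(t + 1)*(t^2 - 2*t) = (t - 5)*(t - 4)*(t - 2)*(t + 1)*(t)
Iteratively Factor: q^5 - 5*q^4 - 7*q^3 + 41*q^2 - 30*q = (q - 2)*(q^4 - 3*q^3 - 13*q^2 + 15*q) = (q - 2)*(q + 3)*(q^3 - 6*q^2 + 5*q) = q*(q - 2)*(q + 3)*(q^2 - 6*q + 5) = q*(q - 5)*(q - 2)*(q + 3)*(q - 1)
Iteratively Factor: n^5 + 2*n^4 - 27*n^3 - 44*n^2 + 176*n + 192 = (n + 4)*(n^4 - 2*n^3 - 19*n^2 + 32*n + 48) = (n - 4)*(n + 4)*(n^3 + 2*n^2 - 11*n - 12) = (n - 4)*(n + 4)^2*(n^2 - 2*n - 3) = (n - 4)*(n + 1)*(n + 4)^2*(n - 3)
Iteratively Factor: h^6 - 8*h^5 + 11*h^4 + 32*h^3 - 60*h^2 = (h - 2)*(h^5 - 6*h^4 - h^3 + 30*h^2) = (h - 5)*(h - 2)*(h^4 - h^3 - 6*h^2) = h*(h - 5)*(h - 2)*(h^3 - h^2 - 6*h) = h*(h - 5)*(h - 3)*(h - 2)*(h^2 + 2*h) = h^2*(h - 5)*(h - 3)*(h - 2)*(h + 2)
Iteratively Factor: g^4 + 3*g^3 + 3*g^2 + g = (g + 1)*(g^3 + 2*g^2 + g) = (g + 1)^2*(g^2 + g) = g*(g + 1)^2*(g + 1)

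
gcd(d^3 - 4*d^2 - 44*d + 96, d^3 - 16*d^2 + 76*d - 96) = d^2 - 10*d + 16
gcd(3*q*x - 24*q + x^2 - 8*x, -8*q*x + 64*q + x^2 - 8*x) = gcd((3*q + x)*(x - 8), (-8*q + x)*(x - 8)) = x - 8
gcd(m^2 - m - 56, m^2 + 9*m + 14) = m + 7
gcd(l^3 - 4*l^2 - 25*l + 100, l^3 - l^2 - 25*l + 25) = l^2 - 25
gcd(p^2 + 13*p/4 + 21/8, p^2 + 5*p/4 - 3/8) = p + 3/2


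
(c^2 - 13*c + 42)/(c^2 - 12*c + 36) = (c - 7)/(c - 6)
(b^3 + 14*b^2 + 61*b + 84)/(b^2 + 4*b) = b + 10 + 21/b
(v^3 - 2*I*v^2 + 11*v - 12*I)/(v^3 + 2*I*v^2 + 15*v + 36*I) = (v - I)/(v + 3*I)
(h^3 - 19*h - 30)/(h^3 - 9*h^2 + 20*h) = (h^2 + 5*h + 6)/(h*(h - 4))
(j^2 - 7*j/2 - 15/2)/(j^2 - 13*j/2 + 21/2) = (2*j^2 - 7*j - 15)/(2*j^2 - 13*j + 21)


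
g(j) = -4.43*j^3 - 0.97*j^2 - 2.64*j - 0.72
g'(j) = -13.29*j^2 - 1.94*j - 2.64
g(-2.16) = 45.10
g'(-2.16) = -60.46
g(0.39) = -2.16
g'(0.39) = -5.42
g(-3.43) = 175.69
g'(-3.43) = -152.34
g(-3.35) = 163.79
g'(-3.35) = -145.29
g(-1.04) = 5.96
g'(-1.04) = -15.00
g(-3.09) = 128.88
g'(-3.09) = -123.54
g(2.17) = -56.28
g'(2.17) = -69.43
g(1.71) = -30.22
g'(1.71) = -44.82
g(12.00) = -7827.12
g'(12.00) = -1939.68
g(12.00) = -7827.12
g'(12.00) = -1939.68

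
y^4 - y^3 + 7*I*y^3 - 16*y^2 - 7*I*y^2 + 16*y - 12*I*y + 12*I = (y - 1)*(y + 2*I)^2*(y + 3*I)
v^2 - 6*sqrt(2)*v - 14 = (v - 7*sqrt(2))*(v + sqrt(2))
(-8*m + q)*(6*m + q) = -48*m^2 - 2*m*q + q^2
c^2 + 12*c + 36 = (c + 6)^2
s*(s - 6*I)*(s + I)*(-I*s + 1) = -I*s^4 - 4*s^3 - 11*I*s^2 + 6*s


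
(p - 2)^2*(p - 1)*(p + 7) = p^4 + 2*p^3 - 27*p^2 + 52*p - 28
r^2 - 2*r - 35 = (r - 7)*(r + 5)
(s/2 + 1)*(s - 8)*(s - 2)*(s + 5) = s^4/2 - 3*s^3/2 - 22*s^2 + 6*s + 80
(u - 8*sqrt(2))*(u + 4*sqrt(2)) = u^2 - 4*sqrt(2)*u - 64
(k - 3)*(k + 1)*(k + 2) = k^3 - 7*k - 6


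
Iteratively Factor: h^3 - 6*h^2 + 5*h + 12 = (h + 1)*(h^2 - 7*h + 12) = (h - 4)*(h + 1)*(h - 3)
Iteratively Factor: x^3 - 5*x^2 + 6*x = (x)*(x^2 - 5*x + 6) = x*(x - 2)*(x - 3)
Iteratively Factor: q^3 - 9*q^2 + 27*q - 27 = (q - 3)*(q^2 - 6*q + 9) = (q - 3)^2*(q - 3)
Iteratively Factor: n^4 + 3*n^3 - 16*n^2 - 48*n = (n + 4)*(n^3 - n^2 - 12*n) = (n - 4)*(n + 4)*(n^2 + 3*n) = n*(n - 4)*(n + 4)*(n + 3)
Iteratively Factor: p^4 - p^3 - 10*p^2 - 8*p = (p + 1)*(p^3 - 2*p^2 - 8*p) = (p + 1)*(p + 2)*(p^2 - 4*p) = p*(p + 1)*(p + 2)*(p - 4)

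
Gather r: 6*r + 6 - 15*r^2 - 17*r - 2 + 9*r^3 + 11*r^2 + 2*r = 9*r^3 - 4*r^2 - 9*r + 4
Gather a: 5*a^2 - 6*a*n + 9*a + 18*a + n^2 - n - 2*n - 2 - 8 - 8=5*a^2 + a*(27 - 6*n) + n^2 - 3*n - 18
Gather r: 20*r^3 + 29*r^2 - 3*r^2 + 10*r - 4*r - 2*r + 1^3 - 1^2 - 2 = 20*r^3 + 26*r^2 + 4*r - 2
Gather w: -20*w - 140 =-20*w - 140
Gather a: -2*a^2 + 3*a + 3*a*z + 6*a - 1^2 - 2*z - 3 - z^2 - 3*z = -2*a^2 + a*(3*z + 9) - z^2 - 5*z - 4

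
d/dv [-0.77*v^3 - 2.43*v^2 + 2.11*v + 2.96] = -2.31*v^2 - 4.86*v + 2.11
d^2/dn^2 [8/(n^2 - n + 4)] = 16*(-n^2 + n + (2*n - 1)^2 - 4)/(n^2 - n + 4)^3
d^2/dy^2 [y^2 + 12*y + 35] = 2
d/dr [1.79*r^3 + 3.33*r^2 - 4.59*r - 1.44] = 5.37*r^2 + 6.66*r - 4.59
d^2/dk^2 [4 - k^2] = -2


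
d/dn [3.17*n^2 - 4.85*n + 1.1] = 6.34*n - 4.85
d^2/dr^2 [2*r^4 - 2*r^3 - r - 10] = 12*r*(2*r - 1)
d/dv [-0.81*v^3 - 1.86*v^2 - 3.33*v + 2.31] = -2.43*v^2 - 3.72*v - 3.33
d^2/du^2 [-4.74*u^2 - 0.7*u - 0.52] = -9.48000000000000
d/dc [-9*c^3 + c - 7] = 1 - 27*c^2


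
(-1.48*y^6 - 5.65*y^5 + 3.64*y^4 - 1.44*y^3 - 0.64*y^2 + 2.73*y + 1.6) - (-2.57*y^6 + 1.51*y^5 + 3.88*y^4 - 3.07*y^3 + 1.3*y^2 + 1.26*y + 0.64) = 1.09*y^6 - 7.16*y^5 - 0.24*y^4 + 1.63*y^3 - 1.94*y^2 + 1.47*y + 0.96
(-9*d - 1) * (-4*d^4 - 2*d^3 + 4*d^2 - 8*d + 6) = 36*d^5 + 22*d^4 - 34*d^3 + 68*d^2 - 46*d - 6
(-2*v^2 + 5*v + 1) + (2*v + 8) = -2*v^2 + 7*v + 9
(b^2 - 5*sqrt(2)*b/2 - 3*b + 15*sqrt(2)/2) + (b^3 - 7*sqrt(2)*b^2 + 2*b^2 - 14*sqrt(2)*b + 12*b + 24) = b^3 - 7*sqrt(2)*b^2 + 3*b^2 - 33*sqrt(2)*b/2 + 9*b + 15*sqrt(2)/2 + 24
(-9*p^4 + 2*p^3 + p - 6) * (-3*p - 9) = 27*p^5 + 75*p^4 - 18*p^3 - 3*p^2 + 9*p + 54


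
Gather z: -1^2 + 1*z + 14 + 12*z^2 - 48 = 12*z^2 + z - 35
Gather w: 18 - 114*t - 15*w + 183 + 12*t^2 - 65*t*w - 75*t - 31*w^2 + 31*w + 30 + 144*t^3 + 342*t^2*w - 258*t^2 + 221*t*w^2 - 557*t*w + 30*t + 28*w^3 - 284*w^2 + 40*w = 144*t^3 - 246*t^2 - 159*t + 28*w^3 + w^2*(221*t - 315) + w*(342*t^2 - 622*t + 56) + 231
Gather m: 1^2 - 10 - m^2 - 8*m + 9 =-m^2 - 8*m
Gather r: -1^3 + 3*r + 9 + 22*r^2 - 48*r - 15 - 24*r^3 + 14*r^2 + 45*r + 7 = -24*r^3 + 36*r^2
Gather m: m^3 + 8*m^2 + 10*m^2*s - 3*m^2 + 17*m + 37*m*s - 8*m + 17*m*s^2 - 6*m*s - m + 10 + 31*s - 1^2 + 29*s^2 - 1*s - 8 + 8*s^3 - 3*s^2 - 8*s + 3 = m^3 + m^2*(10*s + 5) + m*(17*s^2 + 31*s + 8) + 8*s^3 + 26*s^2 + 22*s + 4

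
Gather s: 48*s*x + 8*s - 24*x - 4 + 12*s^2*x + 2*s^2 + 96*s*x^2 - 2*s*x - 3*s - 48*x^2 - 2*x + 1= s^2*(12*x + 2) + s*(96*x^2 + 46*x + 5) - 48*x^2 - 26*x - 3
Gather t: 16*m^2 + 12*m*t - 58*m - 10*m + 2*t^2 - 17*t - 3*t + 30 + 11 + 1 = 16*m^2 - 68*m + 2*t^2 + t*(12*m - 20) + 42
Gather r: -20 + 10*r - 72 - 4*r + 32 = 6*r - 60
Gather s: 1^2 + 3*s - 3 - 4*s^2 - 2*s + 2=-4*s^2 + s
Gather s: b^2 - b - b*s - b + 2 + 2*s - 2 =b^2 - 2*b + s*(2 - b)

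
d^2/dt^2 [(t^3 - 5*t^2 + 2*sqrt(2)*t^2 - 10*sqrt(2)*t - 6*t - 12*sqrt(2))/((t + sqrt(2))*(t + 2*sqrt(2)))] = 2*(-4*t^3 + 5*sqrt(2)*t^3 - 24*sqrt(2)*t^2 + 60*t^2 - 96*t + 120*sqrt(2)*t - 64*sqrt(2) + 160)/(t^6 + 9*sqrt(2)*t^5 + 66*t^4 + 126*sqrt(2)*t^3 + 264*t^2 + 144*sqrt(2)*t + 64)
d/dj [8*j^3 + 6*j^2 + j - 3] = 24*j^2 + 12*j + 1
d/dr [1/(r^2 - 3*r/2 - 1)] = 2*(3 - 4*r)/(-2*r^2 + 3*r + 2)^2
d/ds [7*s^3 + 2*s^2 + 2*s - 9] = 21*s^2 + 4*s + 2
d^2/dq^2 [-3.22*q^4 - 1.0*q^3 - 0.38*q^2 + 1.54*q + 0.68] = -38.64*q^2 - 6.0*q - 0.76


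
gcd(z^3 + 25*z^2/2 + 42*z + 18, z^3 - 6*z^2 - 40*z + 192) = z + 6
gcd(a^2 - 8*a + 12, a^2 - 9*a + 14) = a - 2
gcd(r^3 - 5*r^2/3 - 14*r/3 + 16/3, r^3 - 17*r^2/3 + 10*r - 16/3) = r^2 - 11*r/3 + 8/3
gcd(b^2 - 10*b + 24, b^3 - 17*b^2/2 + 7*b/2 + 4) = 1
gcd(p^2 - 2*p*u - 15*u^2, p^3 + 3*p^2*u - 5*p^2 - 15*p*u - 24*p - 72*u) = p + 3*u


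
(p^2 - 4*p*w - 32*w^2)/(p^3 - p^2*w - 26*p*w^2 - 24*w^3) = (p - 8*w)/(p^2 - 5*p*w - 6*w^2)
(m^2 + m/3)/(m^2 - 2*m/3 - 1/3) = m/(m - 1)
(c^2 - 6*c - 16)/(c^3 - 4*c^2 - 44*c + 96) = (c + 2)/(c^2 + 4*c - 12)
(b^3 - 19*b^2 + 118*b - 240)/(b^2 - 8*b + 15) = (b^2 - 14*b + 48)/(b - 3)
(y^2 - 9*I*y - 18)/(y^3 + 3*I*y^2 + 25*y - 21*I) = (y - 6*I)/(y^2 + 6*I*y + 7)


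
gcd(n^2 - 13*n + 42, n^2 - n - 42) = n - 7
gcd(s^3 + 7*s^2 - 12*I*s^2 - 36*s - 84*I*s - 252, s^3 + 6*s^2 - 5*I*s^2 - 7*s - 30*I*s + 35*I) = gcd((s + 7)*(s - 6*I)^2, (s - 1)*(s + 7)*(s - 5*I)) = s + 7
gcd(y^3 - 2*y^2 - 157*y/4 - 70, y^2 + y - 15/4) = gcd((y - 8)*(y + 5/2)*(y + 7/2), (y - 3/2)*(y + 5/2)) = y + 5/2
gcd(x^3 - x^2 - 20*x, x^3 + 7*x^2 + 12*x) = x^2 + 4*x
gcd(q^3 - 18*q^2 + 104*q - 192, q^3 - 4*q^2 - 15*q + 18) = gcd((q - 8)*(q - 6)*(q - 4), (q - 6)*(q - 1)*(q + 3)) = q - 6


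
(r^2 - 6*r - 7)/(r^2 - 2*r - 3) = (r - 7)/(r - 3)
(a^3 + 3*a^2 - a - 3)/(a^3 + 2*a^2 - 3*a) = (a + 1)/a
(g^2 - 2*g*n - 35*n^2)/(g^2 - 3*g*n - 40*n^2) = (g - 7*n)/(g - 8*n)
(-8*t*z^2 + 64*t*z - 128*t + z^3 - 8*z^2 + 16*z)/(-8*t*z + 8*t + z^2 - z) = (z^2 - 8*z + 16)/(z - 1)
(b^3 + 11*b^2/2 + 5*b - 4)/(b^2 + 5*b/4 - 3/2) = 2*(2*b^2 + 7*b - 4)/(4*b - 3)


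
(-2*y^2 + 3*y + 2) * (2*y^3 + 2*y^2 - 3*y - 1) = -4*y^5 + 2*y^4 + 16*y^3 - 3*y^2 - 9*y - 2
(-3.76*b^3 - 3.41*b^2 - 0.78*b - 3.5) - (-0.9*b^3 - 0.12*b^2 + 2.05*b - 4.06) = -2.86*b^3 - 3.29*b^2 - 2.83*b + 0.56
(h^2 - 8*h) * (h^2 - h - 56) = h^4 - 9*h^3 - 48*h^2 + 448*h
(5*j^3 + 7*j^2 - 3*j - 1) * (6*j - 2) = 30*j^4 + 32*j^3 - 32*j^2 + 2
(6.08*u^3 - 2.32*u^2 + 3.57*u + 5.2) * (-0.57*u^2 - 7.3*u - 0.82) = -3.4656*u^5 - 43.0616*u^4 + 9.9155*u^3 - 27.1226*u^2 - 40.8874*u - 4.264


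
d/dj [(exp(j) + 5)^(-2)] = -2*exp(j)/(exp(j) + 5)^3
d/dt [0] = 0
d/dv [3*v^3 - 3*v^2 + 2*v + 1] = 9*v^2 - 6*v + 2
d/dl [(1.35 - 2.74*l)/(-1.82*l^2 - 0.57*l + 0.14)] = (-4.9868*l^2 + 4.914*l + 0.3859)/(3.3124*l^4 + 2.0748*l^3 - 0.1847*l^2 - 0.1596*l + 0.0196)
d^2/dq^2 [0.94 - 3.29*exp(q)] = -3.29*exp(q)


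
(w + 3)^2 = w^2 + 6*w + 9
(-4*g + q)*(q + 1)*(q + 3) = -4*g*q^2 - 16*g*q - 12*g + q^3 + 4*q^2 + 3*q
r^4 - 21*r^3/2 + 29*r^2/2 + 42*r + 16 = (r - 8)*(r - 4)*(r + 1/2)*(r + 1)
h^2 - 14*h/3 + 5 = (h - 3)*(h - 5/3)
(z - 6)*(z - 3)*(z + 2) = z^3 - 7*z^2 + 36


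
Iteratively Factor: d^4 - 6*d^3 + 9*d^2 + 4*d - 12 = (d - 2)*(d^3 - 4*d^2 + d + 6) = (d - 2)*(d + 1)*(d^2 - 5*d + 6) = (d - 2)^2*(d + 1)*(d - 3)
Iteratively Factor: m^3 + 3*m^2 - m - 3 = (m + 3)*(m^2 - 1) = (m + 1)*(m + 3)*(m - 1)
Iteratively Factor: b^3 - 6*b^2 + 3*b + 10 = (b - 2)*(b^2 - 4*b - 5) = (b - 5)*(b - 2)*(b + 1)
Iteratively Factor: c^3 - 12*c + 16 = (c + 4)*(c^2 - 4*c + 4) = (c - 2)*(c + 4)*(c - 2)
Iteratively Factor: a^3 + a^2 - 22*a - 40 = (a - 5)*(a^2 + 6*a + 8) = (a - 5)*(a + 4)*(a + 2)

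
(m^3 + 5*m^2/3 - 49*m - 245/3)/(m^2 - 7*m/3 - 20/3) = (m^2 - 49)/(m - 4)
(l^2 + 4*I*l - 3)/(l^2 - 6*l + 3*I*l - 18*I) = (l + I)/(l - 6)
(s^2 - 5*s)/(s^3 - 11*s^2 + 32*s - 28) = s*(s - 5)/(s^3 - 11*s^2 + 32*s - 28)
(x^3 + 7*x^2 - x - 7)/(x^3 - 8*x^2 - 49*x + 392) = (x^2 - 1)/(x^2 - 15*x + 56)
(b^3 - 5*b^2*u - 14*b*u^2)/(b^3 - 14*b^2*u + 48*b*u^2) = (b^2 - 5*b*u - 14*u^2)/(b^2 - 14*b*u + 48*u^2)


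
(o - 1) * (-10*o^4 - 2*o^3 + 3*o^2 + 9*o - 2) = -10*o^5 + 8*o^4 + 5*o^3 + 6*o^2 - 11*o + 2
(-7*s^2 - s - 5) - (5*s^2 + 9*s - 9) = -12*s^2 - 10*s + 4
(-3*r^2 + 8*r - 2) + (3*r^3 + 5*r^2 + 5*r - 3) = 3*r^3 + 2*r^2 + 13*r - 5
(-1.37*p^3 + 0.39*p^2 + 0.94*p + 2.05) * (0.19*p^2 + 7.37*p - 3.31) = -0.2603*p^5 - 10.0228*p^4 + 7.5876*p^3 + 6.0264*p^2 + 11.9971*p - 6.7855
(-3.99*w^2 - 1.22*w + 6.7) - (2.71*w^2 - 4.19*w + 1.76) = -6.7*w^2 + 2.97*w + 4.94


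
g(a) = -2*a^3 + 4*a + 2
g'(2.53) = -34.41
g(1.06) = 3.86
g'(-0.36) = 3.22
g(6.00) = -406.00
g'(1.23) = -5.08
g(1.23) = 3.20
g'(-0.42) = 2.94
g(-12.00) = 3410.00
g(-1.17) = 0.52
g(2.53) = -20.27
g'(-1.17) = -4.21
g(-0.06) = 1.76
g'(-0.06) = 3.98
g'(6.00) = -212.00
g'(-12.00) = -860.00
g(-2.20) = 14.50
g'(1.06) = -2.74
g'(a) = 4 - 6*a^2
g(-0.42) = 0.47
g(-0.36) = 0.65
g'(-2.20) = -25.04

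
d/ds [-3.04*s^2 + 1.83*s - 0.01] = 1.83 - 6.08*s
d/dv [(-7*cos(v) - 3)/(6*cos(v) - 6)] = -5*sin(v)/(3*(cos(v) - 1)^2)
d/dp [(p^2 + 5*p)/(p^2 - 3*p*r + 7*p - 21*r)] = (-p*(p + 5)*(2*p - 3*r + 7) + (2*p + 5)*(p^2 - 3*p*r + 7*p - 21*r))/(p^2 - 3*p*r + 7*p - 21*r)^2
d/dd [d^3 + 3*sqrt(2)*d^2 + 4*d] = 3*d^2 + 6*sqrt(2)*d + 4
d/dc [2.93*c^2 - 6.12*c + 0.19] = 5.86*c - 6.12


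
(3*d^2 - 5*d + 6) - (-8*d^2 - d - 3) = 11*d^2 - 4*d + 9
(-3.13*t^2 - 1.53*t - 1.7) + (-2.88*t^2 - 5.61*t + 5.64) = -6.01*t^2 - 7.14*t + 3.94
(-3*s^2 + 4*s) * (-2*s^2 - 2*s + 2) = 6*s^4 - 2*s^3 - 14*s^2 + 8*s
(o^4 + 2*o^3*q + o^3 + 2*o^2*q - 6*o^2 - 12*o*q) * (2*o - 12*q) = 2*o^5 - 8*o^4*q + 2*o^4 - 24*o^3*q^2 - 8*o^3*q - 12*o^3 - 24*o^2*q^2 + 48*o^2*q + 144*o*q^2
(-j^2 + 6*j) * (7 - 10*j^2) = 10*j^4 - 60*j^3 - 7*j^2 + 42*j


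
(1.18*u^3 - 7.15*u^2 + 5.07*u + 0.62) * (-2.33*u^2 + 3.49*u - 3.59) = -2.7494*u^5 + 20.7777*u^4 - 41.0028*u^3 + 41.9182*u^2 - 16.0375*u - 2.2258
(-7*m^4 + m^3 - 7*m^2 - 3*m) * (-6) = 42*m^4 - 6*m^3 + 42*m^2 + 18*m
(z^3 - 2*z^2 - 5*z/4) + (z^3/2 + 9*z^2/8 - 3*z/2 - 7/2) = 3*z^3/2 - 7*z^2/8 - 11*z/4 - 7/2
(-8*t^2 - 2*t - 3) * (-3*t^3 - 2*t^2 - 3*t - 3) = 24*t^5 + 22*t^4 + 37*t^3 + 36*t^2 + 15*t + 9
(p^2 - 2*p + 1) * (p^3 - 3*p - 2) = p^5 - 2*p^4 - 2*p^3 + 4*p^2 + p - 2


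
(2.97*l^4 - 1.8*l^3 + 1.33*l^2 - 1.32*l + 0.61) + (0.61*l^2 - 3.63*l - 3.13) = 2.97*l^4 - 1.8*l^3 + 1.94*l^2 - 4.95*l - 2.52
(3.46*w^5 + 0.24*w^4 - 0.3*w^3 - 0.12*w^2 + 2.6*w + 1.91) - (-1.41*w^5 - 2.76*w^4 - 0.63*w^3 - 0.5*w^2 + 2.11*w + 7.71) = 4.87*w^5 + 3.0*w^4 + 0.33*w^3 + 0.38*w^2 + 0.49*w - 5.8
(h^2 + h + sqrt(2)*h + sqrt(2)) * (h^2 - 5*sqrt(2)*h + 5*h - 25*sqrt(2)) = h^4 - 4*sqrt(2)*h^3 + 6*h^3 - 24*sqrt(2)*h^2 - 5*h^2 - 60*h - 20*sqrt(2)*h - 50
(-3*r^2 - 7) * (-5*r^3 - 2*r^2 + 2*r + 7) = 15*r^5 + 6*r^4 + 29*r^3 - 7*r^2 - 14*r - 49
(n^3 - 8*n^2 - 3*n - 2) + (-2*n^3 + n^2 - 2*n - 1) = -n^3 - 7*n^2 - 5*n - 3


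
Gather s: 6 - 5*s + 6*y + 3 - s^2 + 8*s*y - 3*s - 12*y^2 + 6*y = -s^2 + s*(8*y - 8) - 12*y^2 + 12*y + 9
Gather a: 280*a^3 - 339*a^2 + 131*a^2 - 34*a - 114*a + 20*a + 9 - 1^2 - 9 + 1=280*a^3 - 208*a^2 - 128*a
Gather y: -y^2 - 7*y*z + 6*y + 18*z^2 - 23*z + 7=-y^2 + y*(6 - 7*z) + 18*z^2 - 23*z + 7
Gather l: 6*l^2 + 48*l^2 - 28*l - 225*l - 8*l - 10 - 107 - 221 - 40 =54*l^2 - 261*l - 378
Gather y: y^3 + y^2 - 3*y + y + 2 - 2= y^3 + y^2 - 2*y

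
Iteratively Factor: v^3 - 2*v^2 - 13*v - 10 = (v - 5)*(v^2 + 3*v + 2) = (v - 5)*(v + 2)*(v + 1)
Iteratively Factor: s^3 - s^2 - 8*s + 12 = (s - 2)*(s^2 + s - 6) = (s - 2)^2*(s + 3)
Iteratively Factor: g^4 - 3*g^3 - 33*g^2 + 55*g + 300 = (g + 3)*(g^3 - 6*g^2 - 15*g + 100) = (g - 5)*(g + 3)*(g^2 - g - 20) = (g - 5)*(g + 3)*(g + 4)*(g - 5)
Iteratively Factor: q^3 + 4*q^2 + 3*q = (q + 3)*(q^2 + q) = (q + 1)*(q + 3)*(q)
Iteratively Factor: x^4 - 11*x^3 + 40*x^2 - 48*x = (x - 3)*(x^3 - 8*x^2 + 16*x) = (x - 4)*(x - 3)*(x^2 - 4*x) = x*(x - 4)*(x - 3)*(x - 4)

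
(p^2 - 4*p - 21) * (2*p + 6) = 2*p^3 - 2*p^2 - 66*p - 126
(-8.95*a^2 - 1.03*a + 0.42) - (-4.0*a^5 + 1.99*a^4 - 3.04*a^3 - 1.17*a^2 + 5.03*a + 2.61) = 4.0*a^5 - 1.99*a^4 + 3.04*a^3 - 7.78*a^2 - 6.06*a - 2.19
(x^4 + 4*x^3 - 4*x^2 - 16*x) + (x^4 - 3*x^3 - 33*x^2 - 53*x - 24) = 2*x^4 + x^3 - 37*x^2 - 69*x - 24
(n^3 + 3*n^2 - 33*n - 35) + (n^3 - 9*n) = 2*n^3 + 3*n^2 - 42*n - 35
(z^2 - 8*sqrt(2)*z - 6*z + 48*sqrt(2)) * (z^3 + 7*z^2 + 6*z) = z^5 - 8*sqrt(2)*z^4 + z^4 - 36*z^3 - 8*sqrt(2)*z^3 - 36*z^2 + 288*sqrt(2)*z^2 + 288*sqrt(2)*z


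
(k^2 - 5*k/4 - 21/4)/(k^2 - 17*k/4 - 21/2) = (k - 3)/(k - 6)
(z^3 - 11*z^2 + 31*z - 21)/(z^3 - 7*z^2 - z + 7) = (z - 3)/(z + 1)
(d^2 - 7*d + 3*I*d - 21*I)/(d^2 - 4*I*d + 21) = (d - 7)/(d - 7*I)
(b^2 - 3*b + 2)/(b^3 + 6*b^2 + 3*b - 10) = (b - 2)/(b^2 + 7*b + 10)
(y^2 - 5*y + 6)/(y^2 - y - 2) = (y - 3)/(y + 1)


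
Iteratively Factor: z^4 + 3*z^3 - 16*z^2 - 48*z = (z)*(z^3 + 3*z^2 - 16*z - 48) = z*(z + 3)*(z^2 - 16) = z*(z - 4)*(z + 3)*(z + 4)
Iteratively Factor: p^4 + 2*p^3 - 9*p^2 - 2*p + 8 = (p + 4)*(p^3 - 2*p^2 - p + 2) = (p + 1)*(p + 4)*(p^2 - 3*p + 2) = (p - 2)*(p + 1)*(p + 4)*(p - 1)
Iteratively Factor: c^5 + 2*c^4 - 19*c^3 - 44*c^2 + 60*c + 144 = (c + 3)*(c^4 - c^3 - 16*c^2 + 4*c + 48) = (c + 2)*(c + 3)*(c^3 - 3*c^2 - 10*c + 24) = (c - 4)*(c + 2)*(c + 3)*(c^2 + c - 6) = (c - 4)*(c + 2)*(c + 3)^2*(c - 2)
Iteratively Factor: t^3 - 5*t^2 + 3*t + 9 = (t - 3)*(t^2 - 2*t - 3) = (t - 3)^2*(t + 1)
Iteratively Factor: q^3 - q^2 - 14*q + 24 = (q - 2)*(q^2 + q - 12) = (q - 2)*(q + 4)*(q - 3)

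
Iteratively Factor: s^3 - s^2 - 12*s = (s - 4)*(s^2 + 3*s) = (s - 4)*(s + 3)*(s)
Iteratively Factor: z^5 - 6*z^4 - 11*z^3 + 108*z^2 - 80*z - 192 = (z - 4)*(z^4 - 2*z^3 - 19*z^2 + 32*z + 48) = (z - 4)^2*(z^3 + 2*z^2 - 11*z - 12) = (z - 4)^2*(z + 4)*(z^2 - 2*z - 3) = (z - 4)^2*(z + 1)*(z + 4)*(z - 3)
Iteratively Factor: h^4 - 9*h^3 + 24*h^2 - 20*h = (h - 2)*(h^3 - 7*h^2 + 10*h) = (h - 2)^2*(h^2 - 5*h) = (h - 5)*(h - 2)^2*(h)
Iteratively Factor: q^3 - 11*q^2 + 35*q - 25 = (q - 5)*(q^2 - 6*q + 5) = (q - 5)*(q - 1)*(q - 5)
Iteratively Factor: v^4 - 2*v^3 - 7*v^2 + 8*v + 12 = (v + 1)*(v^3 - 3*v^2 - 4*v + 12) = (v - 2)*(v + 1)*(v^2 - v - 6) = (v - 2)*(v + 1)*(v + 2)*(v - 3)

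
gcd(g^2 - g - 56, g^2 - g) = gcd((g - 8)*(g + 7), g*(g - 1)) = 1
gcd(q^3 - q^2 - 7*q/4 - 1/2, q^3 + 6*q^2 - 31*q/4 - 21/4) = q + 1/2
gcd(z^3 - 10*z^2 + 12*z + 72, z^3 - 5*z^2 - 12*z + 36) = z - 6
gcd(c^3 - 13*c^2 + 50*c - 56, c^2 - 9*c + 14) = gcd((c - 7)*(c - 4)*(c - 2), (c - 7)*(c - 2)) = c^2 - 9*c + 14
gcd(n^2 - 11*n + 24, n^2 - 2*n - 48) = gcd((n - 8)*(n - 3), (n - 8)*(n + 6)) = n - 8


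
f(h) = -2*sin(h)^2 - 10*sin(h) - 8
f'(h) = -4*sin(h)*cos(h) - 10*cos(h)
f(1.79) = -19.67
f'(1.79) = 3.02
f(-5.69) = -14.22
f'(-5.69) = -10.15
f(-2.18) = -1.14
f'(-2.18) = 3.85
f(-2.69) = -4.02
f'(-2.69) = 7.43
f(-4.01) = -16.80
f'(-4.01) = 8.43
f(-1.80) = -0.16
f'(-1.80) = 1.39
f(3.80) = -2.63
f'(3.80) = 5.97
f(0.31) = -11.24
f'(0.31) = -10.69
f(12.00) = -3.21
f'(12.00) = -6.63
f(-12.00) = -13.94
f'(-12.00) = -10.25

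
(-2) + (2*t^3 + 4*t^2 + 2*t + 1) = 2*t^3 + 4*t^2 + 2*t - 1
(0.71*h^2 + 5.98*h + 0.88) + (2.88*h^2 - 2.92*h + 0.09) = 3.59*h^2 + 3.06*h + 0.97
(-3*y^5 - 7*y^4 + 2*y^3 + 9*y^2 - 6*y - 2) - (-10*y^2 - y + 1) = -3*y^5 - 7*y^4 + 2*y^3 + 19*y^2 - 5*y - 3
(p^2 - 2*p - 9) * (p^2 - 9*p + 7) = p^4 - 11*p^3 + 16*p^2 + 67*p - 63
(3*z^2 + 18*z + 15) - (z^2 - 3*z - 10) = 2*z^2 + 21*z + 25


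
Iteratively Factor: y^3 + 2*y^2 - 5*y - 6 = (y + 3)*(y^2 - y - 2) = (y + 1)*(y + 3)*(y - 2)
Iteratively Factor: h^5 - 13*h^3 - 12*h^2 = (h)*(h^4 - 13*h^2 - 12*h) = h^2*(h^3 - 13*h - 12) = h^2*(h - 4)*(h^2 + 4*h + 3) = h^2*(h - 4)*(h + 1)*(h + 3)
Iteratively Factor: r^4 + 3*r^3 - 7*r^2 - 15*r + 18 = (r - 1)*(r^3 + 4*r^2 - 3*r - 18) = (r - 1)*(r + 3)*(r^2 + r - 6) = (r - 2)*(r - 1)*(r + 3)*(r + 3)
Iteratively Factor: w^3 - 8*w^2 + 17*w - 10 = (w - 5)*(w^2 - 3*w + 2) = (w - 5)*(w - 2)*(w - 1)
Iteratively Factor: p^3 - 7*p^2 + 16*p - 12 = (p - 2)*(p^2 - 5*p + 6) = (p - 2)^2*(p - 3)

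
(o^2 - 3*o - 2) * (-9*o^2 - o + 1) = -9*o^4 + 26*o^3 + 22*o^2 - o - 2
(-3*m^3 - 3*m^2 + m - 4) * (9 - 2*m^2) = 6*m^5 + 6*m^4 - 29*m^3 - 19*m^2 + 9*m - 36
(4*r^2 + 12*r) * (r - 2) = 4*r^3 + 4*r^2 - 24*r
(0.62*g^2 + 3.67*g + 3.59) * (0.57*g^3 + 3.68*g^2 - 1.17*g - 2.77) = 0.3534*g^5 + 4.3735*g^4 + 14.8265*g^3 + 7.1999*g^2 - 14.3662*g - 9.9443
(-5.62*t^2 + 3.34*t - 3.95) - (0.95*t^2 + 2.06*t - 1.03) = -6.57*t^2 + 1.28*t - 2.92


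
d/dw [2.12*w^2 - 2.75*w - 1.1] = 4.24*w - 2.75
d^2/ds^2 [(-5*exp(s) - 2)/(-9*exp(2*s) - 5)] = (405*exp(4*s) + 648*exp(3*s) - 1350*exp(2*s) - 360*exp(s) + 125)*exp(s)/(729*exp(6*s) + 1215*exp(4*s) + 675*exp(2*s) + 125)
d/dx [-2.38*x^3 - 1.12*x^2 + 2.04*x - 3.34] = -7.14*x^2 - 2.24*x + 2.04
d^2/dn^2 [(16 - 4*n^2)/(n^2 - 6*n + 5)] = 24*(-2*n^3 + 9*n^2 - 24*n + 33)/(n^6 - 18*n^5 + 123*n^4 - 396*n^3 + 615*n^2 - 450*n + 125)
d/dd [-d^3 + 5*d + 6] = 5 - 3*d^2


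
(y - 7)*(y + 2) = y^2 - 5*y - 14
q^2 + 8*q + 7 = (q + 1)*(q + 7)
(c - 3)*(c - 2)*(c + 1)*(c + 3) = c^4 - c^3 - 11*c^2 + 9*c + 18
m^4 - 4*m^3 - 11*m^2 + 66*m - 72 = (m - 3)^2*(m - 2)*(m + 4)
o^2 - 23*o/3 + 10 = (o - 6)*(o - 5/3)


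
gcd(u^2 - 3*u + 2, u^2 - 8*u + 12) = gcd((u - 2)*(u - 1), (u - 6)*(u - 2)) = u - 2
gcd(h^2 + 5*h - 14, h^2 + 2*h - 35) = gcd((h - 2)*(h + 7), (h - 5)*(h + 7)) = h + 7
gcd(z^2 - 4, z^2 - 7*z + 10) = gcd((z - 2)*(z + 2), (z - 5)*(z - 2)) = z - 2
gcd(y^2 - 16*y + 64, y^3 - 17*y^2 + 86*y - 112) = y - 8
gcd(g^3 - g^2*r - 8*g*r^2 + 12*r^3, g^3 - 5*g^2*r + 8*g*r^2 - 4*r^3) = g^2 - 4*g*r + 4*r^2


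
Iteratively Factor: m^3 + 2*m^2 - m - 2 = (m + 1)*(m^2 + m - 2) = (m - 1)*(m + 1)*(m + 2)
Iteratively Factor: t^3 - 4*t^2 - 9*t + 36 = (t + 3)*(t^2 - 7*t + 12) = (t - 3)*(t + 3)*(t - 4)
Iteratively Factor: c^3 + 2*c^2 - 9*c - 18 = (c + 3)*(c^2 - c - 6) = (c + 2)*(c + 3)*(c - 3)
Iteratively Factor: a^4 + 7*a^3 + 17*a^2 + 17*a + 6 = (a + 2)*(a^3 + 5*a^2 + 7*a + 3) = (a + 1)*(a + 2)*(a^2 + 4*a + 3) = (a + 1)*(a + 2)*(a + 3)*(a + 1)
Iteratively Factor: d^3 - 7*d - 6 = (d - 3)*(d^2 + 3*d + 2) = (d - 3)*(d + 1)*(d + 2)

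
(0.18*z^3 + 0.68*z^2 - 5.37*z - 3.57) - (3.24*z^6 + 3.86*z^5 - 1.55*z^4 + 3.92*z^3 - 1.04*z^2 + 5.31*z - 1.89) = -3.24*z^6 - 3.86*z^5 + 1.55*z^4 - 3.74*z^3 + 1.72*z^2 - 10.68*z - 1.68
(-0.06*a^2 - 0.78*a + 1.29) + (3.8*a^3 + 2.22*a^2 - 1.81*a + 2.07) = 3.8*a^3 + 2.16*a^2 - 2.59*a + 3.36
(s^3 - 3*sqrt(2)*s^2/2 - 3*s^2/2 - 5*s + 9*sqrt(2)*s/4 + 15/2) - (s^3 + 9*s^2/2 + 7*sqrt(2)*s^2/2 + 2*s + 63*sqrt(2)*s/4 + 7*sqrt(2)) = -5*sqrt(2)*s^2 - 6*s^2 - 27*sqrt(2)*s/2 - 7*s - 7*sqrt(2) + 15/2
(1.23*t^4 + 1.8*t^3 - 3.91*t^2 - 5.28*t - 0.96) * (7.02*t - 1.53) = 8.6346*t^5 + 10.7541*t^4 - 30.2022*t^3 - 31.0833*t^2 + 1.3392*t + 1.4688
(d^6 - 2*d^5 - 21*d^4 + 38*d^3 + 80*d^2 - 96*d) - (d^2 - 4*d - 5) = d^6 - 2*d^5 - 21*d^4 + 38*d^3 + 79*d^2 - 92*d + 5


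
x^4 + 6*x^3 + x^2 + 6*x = x*(x + 6)*(x - I)*(x + I)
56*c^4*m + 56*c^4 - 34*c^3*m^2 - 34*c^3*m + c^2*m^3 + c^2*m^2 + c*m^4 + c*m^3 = (-4*c + m)*(-2*c + m)*(7*c + m)*(c*m + c)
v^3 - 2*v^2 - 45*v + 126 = (v - 6)*(v - 3)*(v + 7)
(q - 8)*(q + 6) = q^2 - 2*q - 48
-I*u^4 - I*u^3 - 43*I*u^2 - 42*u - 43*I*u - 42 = (u - 6*I)*(u - I)*(u + 7*I)*(-I*u - I)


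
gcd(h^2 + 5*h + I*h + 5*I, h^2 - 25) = h + 5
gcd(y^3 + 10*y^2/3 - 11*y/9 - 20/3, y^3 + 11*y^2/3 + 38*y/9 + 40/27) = y + 5/3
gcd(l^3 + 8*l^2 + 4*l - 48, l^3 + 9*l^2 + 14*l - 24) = l^2 + 10*l + 24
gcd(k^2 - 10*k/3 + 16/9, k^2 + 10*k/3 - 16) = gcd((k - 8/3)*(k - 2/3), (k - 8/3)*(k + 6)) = k - 8/3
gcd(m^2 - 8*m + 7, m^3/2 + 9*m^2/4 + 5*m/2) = 1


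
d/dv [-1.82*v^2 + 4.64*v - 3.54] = 4.64 - 3.64*v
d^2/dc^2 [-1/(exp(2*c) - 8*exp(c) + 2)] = 4*(-2*(exp(c) - 4)^2*exp(c) + (exp(c) - 2)*(exp(2*c) - 8*exp(c) + 2))*exp(c)/(exp(2*c) - 8*exp(c) + 2)^3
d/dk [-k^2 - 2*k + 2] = -2*k - 2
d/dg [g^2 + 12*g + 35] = 2*g + 12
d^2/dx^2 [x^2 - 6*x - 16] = 2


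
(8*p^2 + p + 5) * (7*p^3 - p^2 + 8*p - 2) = 56*p^5 - p^4 + 98*p^3 - 13*p^2 + 38*p - 10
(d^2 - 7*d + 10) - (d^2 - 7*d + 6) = 4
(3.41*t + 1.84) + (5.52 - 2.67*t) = 0.74*t + 7.36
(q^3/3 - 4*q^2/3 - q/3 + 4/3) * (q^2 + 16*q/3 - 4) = q^5/3 + 4*q^4/9 - 79*q^3/9 + 44*q^2/9 + 76*q/9 - 16/3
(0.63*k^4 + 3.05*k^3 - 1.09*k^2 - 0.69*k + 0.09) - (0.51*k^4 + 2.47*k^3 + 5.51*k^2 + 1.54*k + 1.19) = 0.12*k^4 + 0.58*k^3 - 6.6*k^2 - 2.23*k - 1.1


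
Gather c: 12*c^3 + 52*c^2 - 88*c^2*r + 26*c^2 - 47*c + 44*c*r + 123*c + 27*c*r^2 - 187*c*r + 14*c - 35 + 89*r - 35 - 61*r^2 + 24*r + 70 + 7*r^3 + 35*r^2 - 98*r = 12*c^3 + c^2*(78 - 88*r) + c*(27*r^2 - 143*r + 90) + 7*r^3 - 26*r^2 + 15*r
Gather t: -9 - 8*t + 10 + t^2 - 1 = t^2 - 8*t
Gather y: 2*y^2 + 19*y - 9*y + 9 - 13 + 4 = 2*y^2 + 10*y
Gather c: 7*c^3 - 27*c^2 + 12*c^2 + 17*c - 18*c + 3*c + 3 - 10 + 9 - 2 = 7*c^3 - 15*c^2 + 2*c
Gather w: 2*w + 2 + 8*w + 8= 10*w + 10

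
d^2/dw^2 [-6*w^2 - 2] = -12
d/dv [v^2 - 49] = 2*v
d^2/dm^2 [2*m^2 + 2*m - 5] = 4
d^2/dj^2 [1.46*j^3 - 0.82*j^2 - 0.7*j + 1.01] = 8.76*j - 1.64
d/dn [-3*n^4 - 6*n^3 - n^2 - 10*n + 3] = -12*n^3 - 18*n^2 - 2*n - 10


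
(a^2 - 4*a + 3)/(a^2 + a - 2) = (a - 3)/(a + 2)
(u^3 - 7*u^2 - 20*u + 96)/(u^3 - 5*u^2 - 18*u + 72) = (u - 8)/(u - 6)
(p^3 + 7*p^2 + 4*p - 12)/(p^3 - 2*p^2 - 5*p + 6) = (p + 6)/(p - 3)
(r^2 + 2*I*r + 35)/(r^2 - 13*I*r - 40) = (r + 7*I)/(r - 8*I)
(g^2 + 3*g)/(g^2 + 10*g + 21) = g/(g + 7)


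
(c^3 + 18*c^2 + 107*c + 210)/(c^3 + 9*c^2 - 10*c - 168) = (c + 5)/(c - 4)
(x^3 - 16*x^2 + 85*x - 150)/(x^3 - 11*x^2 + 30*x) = (x - 5)/x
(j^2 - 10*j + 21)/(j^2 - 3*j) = (j - 7)/j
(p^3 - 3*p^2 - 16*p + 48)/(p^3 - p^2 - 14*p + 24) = (p - 4)/(p - 2)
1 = 1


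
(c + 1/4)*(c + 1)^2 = c^3 + 9*c^2/4 + 3*c/2 + 1/4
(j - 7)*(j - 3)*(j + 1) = j^3 - 9*j^2 + 11*j + 21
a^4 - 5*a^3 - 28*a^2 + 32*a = a*(a - 8)*(a - 1)*(a + 4)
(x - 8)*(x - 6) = x^2 - 14*x + 48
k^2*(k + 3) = k^3 + 3*k^2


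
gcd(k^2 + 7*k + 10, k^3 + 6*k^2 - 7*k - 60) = k + 5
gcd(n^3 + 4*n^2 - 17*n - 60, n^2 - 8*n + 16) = n - 4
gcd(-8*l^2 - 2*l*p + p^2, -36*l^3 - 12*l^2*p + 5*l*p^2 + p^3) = 2*l + p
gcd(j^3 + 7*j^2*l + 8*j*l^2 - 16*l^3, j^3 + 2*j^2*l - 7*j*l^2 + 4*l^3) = j^2 + 3*j*l - 4*l^2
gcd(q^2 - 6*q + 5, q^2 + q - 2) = q - 1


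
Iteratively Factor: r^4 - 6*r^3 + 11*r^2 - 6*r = (r - 2)*(r^3 - 4*r^2 + 3*r) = r*(r - 2)*(r^2 - 4*r + 3) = r*(r - 2)*(r - 1)*(r - 3)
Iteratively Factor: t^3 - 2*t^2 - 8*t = (t)*(t^2 - 2*t - 8) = t*(t + 2)*(t - 4)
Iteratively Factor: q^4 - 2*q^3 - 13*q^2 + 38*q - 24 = (q - 2)*(q^3 - 13*q + 12) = (q - 2)*(q + 4)*(q^2 - 4*q + 3) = (q - 3)*(q - 2)*(q + 4)*(q - 1)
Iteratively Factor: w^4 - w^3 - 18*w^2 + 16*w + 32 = (w + 4)*(w^3 - 5*w^2 + 2*w + 8) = (w - 2)*(w + 4)*(w^2 - 3*w - 4) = (w - 2)*(w + 1)*(w + 4)*(w - 4)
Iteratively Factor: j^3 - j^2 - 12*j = (j + 3)*(j^2 - 4*j) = (j - 4)*(j + 3)*(j)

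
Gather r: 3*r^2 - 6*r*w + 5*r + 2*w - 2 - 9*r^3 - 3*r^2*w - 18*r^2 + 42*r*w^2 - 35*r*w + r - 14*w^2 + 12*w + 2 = -9*r^3 + r^2*(-3*w - 15) + r*(42*w^2 - 41*w + 6) - 14*w^2 + 14*w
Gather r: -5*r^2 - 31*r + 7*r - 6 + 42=-5*r^2 - 24*r + 36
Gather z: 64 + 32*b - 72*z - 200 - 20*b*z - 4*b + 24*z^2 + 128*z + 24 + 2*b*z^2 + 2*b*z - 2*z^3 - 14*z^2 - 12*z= 28*b - 2*z^3 + z^2*(2*b + 10) + z*(44 - 18*b) - 112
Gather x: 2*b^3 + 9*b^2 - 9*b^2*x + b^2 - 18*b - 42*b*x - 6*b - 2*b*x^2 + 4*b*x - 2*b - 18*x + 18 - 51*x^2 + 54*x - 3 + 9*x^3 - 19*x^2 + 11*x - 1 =2*b^3 + 10*b^2 - 26*b + 9*x^3 + x^2*(-2*b - 70) + x*(-9*b^2 - 38*b + 47) + 14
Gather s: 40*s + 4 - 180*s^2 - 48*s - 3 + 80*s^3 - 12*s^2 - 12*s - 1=80*s^3 - 192*s^2 - 20*s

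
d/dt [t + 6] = 1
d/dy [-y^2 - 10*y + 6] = -2*y - 10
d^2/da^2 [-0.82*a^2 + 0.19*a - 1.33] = -1.64000000000000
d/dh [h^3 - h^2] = h*(3*h - 2)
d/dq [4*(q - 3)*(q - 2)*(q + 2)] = 12*q^2 - 24*q - 16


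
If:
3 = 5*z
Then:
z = 3/5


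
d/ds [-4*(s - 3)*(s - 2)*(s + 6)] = -12*s^2 - 8*s + 96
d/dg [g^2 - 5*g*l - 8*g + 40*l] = 2*g - 5*l - 8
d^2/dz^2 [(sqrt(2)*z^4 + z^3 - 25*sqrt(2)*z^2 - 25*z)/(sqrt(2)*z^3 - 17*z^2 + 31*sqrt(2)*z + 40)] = 2*(194*sqrt(2)*z^6 - 3738*z^5 + 9411*sqrt(2)*z^4 + 4417*z^3 - 31680*sqrt(2)*z^2 - 46200*z - 9000*sqrt(2))/(2*sqrt(2)*z^9 - 102*z^8 + 1053*sqrt(2)*z^7 - 10997*z^6 + 28563*sqrt(2)*z^5 - 48462*z^4 - 62098*sqrt(2)*z^3 + 149040*z^2 + 148800*sqrt(2)*z + 64000)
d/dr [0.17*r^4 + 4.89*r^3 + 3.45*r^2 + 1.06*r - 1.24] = 0.68*r^3 + 14.67*r^2 + 6.9*r + 1.06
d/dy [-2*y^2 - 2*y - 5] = -4*y - 2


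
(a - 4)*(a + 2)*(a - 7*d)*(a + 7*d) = a^4 - 2*a^3 - 49*a^2*d^2 - 8*a^2 + 98*a*d^2 + 392*d^2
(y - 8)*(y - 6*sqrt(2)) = y^2 - 6*sqrt(2)*y - 8*y + 48*sqrt(2)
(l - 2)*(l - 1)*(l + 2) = l^3 - l^2 - 4*l + 4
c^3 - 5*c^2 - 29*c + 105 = (c - 7)*(c - 3)*(c + 5)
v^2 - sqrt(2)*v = v*(v - sqrt(2))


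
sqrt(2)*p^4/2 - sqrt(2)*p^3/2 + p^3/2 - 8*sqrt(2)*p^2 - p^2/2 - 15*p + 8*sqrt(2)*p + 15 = (p - 1)*(p - 3*sqrt(2))*(p + 5*sqrt(2)/2)*(sqrt(2)*p/2 + 1)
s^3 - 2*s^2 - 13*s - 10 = (s - 5)*(s + 1)*(s + 2)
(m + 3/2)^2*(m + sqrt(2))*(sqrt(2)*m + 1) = sqrt(2)*m^4 + 3*m^3 + 3*sqrt(2)*m^3 + 13*sqrt(2)*m^2/4 + 9*m^2 + 3*sqrt(2)*m + 27*m/4 + 9*sqrt(2)/4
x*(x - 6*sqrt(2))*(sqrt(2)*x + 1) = sqrt(2)*x^3 - 11*x^2 - 6*sqrt(2)*x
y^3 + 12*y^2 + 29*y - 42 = (y - 1)*(y + 6)*(y + 7)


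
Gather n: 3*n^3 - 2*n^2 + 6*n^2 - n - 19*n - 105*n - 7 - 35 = 3*n^3 + 4*n^2 - 125*n - 42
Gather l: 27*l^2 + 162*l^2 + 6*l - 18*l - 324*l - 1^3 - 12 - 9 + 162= 189*l^2 - 336*l + 140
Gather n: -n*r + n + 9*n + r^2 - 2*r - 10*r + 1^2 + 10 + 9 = n*(10 - r) + r^2 - 12*r + 20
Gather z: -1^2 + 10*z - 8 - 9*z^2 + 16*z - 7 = -9*z^2 + 26*z - 16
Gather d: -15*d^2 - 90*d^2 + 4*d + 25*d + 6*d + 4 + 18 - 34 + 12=-105*d^2 + 35*d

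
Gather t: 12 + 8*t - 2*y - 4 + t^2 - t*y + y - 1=t^2 + t*(8 - y) - y + 7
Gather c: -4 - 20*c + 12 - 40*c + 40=48 - 60*c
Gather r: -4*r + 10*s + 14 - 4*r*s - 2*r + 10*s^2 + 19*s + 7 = r*(-4*s - 6) + 10*s^2 + 29*s + 21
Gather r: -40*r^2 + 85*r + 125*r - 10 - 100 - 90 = -40*r^2 + 210*r - 200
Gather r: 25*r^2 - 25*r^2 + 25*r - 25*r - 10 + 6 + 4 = 0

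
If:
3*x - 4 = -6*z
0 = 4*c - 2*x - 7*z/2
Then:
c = 2/3 - z/8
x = 4/3 - 2*z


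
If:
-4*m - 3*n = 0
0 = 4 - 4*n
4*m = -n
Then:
No Solution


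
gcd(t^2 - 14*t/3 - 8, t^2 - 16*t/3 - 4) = t - 6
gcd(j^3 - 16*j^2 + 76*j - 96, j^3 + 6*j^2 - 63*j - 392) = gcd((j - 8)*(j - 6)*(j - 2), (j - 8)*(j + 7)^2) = j - 8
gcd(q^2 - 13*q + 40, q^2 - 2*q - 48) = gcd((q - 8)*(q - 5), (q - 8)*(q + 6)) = q - 8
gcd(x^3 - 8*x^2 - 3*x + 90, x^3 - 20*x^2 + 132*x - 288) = x - 6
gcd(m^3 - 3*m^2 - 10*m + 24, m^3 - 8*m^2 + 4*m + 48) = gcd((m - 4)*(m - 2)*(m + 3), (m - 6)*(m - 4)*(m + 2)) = m - 4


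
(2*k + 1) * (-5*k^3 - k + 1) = -10*k^4 - 5*k^3 - 2*k^2 + k + 1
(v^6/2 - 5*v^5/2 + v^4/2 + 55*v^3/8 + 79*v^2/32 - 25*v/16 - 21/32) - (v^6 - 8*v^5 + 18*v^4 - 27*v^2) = -v^6/2 + 11*v^5/2 - 35*v^4/2 + 55*v^3/8 + 943*v^2/32 - 25*v/16 - 21/32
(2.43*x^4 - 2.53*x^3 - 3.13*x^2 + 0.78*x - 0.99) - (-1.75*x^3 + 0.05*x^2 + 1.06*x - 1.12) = 2.43*x^4 - 0.78*x^3 - 3.18*x^2 - 0.28*x + 0.13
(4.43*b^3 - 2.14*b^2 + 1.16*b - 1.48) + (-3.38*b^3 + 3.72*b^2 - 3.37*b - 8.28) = 1.05*b^3 + 1.58*b^2 - 2.21*b - 9.76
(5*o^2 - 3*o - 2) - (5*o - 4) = 5*o^2 - 8*o + 2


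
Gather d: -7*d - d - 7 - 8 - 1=-8*d - 16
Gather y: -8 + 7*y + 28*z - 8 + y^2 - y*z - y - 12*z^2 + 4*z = y^2 + y*(6 - z) - 12*z^2 + 32*z - 16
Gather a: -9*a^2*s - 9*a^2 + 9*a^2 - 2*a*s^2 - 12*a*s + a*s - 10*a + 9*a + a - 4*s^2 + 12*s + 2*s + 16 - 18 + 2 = -9*a^2*s + a*(-2*s^2 - 11*s) - 4*s^2 + 14*s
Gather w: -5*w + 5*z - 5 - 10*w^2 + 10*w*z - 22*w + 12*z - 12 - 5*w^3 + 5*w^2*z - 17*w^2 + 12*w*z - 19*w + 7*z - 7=-5*w^3 + w^2*(5*z - 27) + w*(22*z - 46) + 24*z - 24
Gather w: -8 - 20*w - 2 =-20*w - 10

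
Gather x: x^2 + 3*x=x^2 + 3*x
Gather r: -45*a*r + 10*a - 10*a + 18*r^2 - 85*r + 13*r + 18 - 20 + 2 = 18*r^2 + r*(-45*a - 72)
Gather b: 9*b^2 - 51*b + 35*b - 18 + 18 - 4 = 9*b^2 - 16*b - 4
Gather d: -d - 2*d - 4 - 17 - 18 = -3*d - 39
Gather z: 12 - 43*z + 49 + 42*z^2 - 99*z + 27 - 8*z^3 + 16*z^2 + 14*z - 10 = -8*z^3 + 58*z^2 - 128*z + 78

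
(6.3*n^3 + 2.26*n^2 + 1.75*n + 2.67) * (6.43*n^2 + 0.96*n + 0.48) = 40.509*n^5 + 20.5798*n^4 + 16.4461*n^3 + 19.9329*n^2 + 3.4032*n + 1.2816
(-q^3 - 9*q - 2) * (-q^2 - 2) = q^5 + 11*q^3 + 2*q^2 + 18*q + 4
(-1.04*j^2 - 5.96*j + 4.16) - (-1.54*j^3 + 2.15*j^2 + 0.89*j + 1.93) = 1.54*j^3 - 3.19*j^2 - 6.85*j + 2.23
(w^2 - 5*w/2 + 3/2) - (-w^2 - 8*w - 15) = 2*w^2 + 11*w/2 + 33/2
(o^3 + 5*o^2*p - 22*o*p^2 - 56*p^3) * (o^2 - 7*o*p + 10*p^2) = o^5 - 2*o^4*p - 47*o^3*p^2 + 148*o^2*p^3 + 172*o*p^4 - 560*p^5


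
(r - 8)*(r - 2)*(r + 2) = r^3 - 8*r^2 - 4*r + 32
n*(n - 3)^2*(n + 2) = n^4 - 4*n^3 - 3*n^2 + 18*n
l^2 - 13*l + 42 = (l - 7)*(l - 6)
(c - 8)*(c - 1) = c^2 - 9*c + 8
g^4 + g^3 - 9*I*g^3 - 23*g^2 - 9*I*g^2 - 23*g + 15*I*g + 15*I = (g + 1)*(g - 5*I)*(g - 3*I)*(g - I)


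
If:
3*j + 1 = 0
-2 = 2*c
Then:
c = -1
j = -1/3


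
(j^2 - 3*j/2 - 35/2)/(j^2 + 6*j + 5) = (2*j^2 - 3*j - 35)/(2*(j^2 + 6*j + 5))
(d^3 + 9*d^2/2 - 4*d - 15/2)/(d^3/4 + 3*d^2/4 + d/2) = 2*(2*d^2 + 7*d - 15)/(d*(d + 2))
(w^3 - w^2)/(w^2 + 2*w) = w*(w - 1)/(w + 2)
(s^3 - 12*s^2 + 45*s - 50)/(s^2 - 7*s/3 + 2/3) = 3*(s^2 - 10*s + 25)/(3*s - 1)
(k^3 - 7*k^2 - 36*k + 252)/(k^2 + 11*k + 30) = (k^2 - 13*k + 42)/(k + 5)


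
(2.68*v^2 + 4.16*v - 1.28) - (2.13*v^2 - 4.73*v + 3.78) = 0.55*v^2 + 8.89*v - 5.06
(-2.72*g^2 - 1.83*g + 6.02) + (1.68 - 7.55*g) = -2.72*g^2 - 9.38*g + 7.7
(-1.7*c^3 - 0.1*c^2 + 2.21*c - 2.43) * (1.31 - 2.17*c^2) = 3.689*c^5 + 0.217*c^4 - 7.0227*c^3 + 5.1421*c^2 + 2.8951*c - 3.1833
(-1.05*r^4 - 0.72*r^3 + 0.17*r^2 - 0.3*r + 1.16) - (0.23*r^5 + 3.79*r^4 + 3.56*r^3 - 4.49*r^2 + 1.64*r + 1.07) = -0.23*r^5 - 4.84*r^4 - 4.28*r^3 + 4.66*r^2 - 1.94*r + 0.0899999999999999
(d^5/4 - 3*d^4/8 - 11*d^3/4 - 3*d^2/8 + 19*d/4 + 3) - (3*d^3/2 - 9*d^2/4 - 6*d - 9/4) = d^5/4 - 3*d^4/8 - 17*d^3/4 + 15*d^2/8 + 43*d/4 + 21/4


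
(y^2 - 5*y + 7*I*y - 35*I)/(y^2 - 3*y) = (y^2 + y*(-5 + 7*I) - 35*I)/(y*(y - 3))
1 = 1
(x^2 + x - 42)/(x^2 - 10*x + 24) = (x + 7)/(x - 4)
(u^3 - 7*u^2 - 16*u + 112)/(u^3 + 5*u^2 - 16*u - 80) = (u - 7)/(u + 5)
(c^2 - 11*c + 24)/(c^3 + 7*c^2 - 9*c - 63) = (c - 8)/(c^2 + 10*c + 21)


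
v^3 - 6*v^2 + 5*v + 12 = (v - 4)*(v - 3)*(v + 1)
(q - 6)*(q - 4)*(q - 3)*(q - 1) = q^4 - 14*q^3 + 67*q^2 - 126*q + 72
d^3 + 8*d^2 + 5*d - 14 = (d - 1)*(d + 2)*(d + 7)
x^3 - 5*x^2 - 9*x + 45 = (x - 5)*(x - 3)*(x + 3)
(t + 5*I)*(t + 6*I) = t^2 + 11*I*t - 30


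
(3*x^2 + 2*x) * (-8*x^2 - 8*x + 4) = -24*x^4 - 40*x^3 - 4*x^2 + 8*x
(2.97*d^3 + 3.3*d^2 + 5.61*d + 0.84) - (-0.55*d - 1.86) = 2.97*d^3 + 3.3*d^2 + 6.16*d + 2.7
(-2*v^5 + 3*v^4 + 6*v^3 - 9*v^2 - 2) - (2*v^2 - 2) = -2*v^5 + 3*v^4 + 6*v^3 - 11*v^2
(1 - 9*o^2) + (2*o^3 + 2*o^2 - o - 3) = 2*o^3 - 7*o^2 - o - 2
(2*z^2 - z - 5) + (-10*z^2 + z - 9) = -8*z^2 - 14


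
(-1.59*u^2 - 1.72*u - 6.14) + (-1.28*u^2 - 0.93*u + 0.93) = -2.87*u^2 - 2.65*u - 5.21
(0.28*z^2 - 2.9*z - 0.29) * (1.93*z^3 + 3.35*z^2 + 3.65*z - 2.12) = 0.5404*z^5 - 4.659*z^4 - 9.2527*z^3 - 12.1501*z^2 + 5.0895*z + 0.6148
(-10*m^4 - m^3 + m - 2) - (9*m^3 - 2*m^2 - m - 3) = -10*m^4 - 10*m^3 + 2*m^2 + 2*m + 1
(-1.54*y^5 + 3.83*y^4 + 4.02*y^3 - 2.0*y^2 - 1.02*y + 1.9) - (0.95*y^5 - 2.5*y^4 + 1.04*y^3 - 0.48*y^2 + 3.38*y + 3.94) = -2.49*y^5 + 6.33*y^4 + 2.98*y^3 - 1.52*y^2 - 4.4*y - 2.04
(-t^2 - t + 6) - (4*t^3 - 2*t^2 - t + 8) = -4*t^3 + t^2 - 2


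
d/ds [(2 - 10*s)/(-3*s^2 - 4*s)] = 2*(-15*s^2 + 6*s + 4)/(s^2*(9*s^2 + 24*s + 16))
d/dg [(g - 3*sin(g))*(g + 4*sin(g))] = g*cos(g) + 2*g + sin(g) - 12*sin(2*g)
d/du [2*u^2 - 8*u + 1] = 4*u - 8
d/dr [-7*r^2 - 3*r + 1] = -14*r - 3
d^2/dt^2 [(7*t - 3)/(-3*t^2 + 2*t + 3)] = 2*(4*(3*t - 1)^2*(7*t - 3) + (63*t - 23)*(-3*t^2 + 2*t + 3))/(-3*t^2 + 2*t + 3)^3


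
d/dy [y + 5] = 1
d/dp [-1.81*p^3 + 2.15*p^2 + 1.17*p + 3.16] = -5.43*p^2 + 4.3*p + 1.17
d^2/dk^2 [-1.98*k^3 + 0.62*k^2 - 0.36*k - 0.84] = 1.24 - 11.88*k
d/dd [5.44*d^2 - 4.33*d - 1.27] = 10.88*d - 4.33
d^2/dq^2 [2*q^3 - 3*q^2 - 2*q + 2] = 12*q - 6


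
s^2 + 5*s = s*(s + 5)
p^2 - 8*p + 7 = (p - 7)*(p - 1)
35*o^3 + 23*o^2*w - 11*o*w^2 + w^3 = (-7*o + w)*(-5*o + w)*(o + w)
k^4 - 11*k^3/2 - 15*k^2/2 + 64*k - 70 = (k - 5)*(k - 2)^2*(k + 7/2)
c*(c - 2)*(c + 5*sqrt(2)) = c^3 - 2*c^2 + 5*sqrt(2)*c^2 - 10*sqrt(2)*c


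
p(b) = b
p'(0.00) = 1.00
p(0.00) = 0.00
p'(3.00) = 1.00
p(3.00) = 3.00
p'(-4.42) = 1.00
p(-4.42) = -4.42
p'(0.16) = 1.00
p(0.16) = 0.16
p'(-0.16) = 1.00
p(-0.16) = -0.16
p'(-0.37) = 1.00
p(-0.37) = -0.37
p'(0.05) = 1.00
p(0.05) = 0.05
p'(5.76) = 1.00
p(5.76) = 5.76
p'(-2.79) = 1.00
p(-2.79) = -2.79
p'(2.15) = 1.00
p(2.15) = 2.15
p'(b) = 1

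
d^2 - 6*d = d*(d - 6)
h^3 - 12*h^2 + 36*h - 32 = (h - 8)*(h - 2)^2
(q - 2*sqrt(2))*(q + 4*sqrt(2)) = q^2 + 2*sqrt(2)*q - 16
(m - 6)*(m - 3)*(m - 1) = m^3 - 10*m^2 + 27*m - 18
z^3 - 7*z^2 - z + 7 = (z - 7)*(z - 1)*(z + 1)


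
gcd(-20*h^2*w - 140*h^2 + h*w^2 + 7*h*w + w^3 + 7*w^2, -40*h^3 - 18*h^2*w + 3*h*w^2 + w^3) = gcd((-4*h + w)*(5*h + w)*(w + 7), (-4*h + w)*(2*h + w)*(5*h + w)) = -20*h^2 + h*w + w^2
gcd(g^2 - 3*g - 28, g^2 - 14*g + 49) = g - 7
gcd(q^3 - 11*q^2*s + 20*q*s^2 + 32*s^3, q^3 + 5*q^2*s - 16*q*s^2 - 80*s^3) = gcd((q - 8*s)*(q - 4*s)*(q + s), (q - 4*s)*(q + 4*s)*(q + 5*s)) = q - 4*s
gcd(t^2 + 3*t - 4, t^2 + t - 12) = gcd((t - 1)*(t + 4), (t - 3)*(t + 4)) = t + 4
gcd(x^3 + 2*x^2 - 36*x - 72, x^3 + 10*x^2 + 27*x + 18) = x + 6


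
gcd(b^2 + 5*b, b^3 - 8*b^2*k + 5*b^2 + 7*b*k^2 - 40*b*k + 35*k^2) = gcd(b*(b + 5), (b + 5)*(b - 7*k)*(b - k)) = b + 5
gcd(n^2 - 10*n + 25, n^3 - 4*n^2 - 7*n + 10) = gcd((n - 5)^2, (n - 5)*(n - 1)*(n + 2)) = n - 5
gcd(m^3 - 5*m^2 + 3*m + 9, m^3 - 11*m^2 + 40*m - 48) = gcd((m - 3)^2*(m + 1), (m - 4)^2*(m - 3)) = m - 3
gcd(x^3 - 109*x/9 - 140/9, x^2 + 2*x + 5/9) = x + 5/3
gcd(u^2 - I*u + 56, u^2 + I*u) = 1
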